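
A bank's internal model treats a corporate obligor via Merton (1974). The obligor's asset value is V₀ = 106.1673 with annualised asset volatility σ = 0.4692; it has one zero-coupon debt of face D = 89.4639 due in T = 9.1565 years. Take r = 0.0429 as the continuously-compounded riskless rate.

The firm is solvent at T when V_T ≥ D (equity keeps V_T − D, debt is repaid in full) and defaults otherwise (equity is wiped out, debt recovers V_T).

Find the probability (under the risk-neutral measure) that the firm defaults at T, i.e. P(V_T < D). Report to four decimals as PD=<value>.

PD=0.6227

d₁ = [ln(V₀/D) + (r + σ²/2)T] / (σ√T)
   = [ln(106.1673/89.4639) + (0.0429 + 0.5·0.4692²)·9.1565] / (0.4692·√9.1565)
   = [0.171181 + 1.400709] / 1.419786 = 1.107132
d₂ = d₁ − σ√T = 1.107132 − 1.419786 = -0.312653
risk-neutral PD = N(−d₂) = N(0.312653) = 0.622728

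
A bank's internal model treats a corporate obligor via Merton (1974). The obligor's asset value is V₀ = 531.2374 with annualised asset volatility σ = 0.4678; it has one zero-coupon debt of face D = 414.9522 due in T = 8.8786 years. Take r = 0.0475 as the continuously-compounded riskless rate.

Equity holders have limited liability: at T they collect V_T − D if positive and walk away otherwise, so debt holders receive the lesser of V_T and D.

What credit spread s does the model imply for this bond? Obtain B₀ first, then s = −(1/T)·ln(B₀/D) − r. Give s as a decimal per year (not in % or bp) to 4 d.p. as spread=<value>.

d₁ = [ln(V₀/D) + (r + σ²/2)T] / (σ√T)
   = [ln(531.2374/414.9522) + (0.0475 + 0.5·0.4678²)·8.8786] / (0.4678·√8.8786)
   = [0.247046 + 1.393216] / 1.393903 = 1.176740
d₂ = d₁ − σ√T = 1.176740 − 1.393903 = -0.217162
N(d₁) = 0.880350,  N(d₂) = 0.414041,  e^(−rT) = 0.655909
E₀ = V₀·N(d₁) − D·e^(−rT)·N(d₂)
   = 531.2374·0.880350 − 414.9522·0.655909·0.414041 = 354.985221
B₀ = V₀ − E₀ = 531.2374 − 354.985221 = 176.252179
spread = −(1/T)·ln(B₀/D) − r = −(1/8.8786)·ln(176.252179/414.9522) − 0.0475 = 0.04893948

spread=0.0489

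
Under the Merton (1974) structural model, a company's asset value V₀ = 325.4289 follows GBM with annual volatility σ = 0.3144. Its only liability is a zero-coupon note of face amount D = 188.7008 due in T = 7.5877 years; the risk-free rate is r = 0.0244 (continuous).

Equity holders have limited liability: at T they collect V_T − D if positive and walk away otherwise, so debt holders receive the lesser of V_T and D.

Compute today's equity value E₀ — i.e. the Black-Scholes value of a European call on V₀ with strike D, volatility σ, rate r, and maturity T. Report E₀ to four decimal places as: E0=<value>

E0=189.2183

d₁ = [ln(V₀/D) + (r + σ²/2)T] / (σ√T)
   = [ln(325.4289/188.7008) + (0.0244 + 0.5·0.3144²)·7.5877] / (0.3144·√7.5877)
   = [0.544981 + 0.560152] / 0.866039 = 1.276077
d₂ = d₁ − σ√T = 1.276077 − 0.866039 = 0.410038
N(d₁) = 0.899036,  N(d₂) = 0.659111,  e^(−rT) = 0.830988
E₀ = V₀·N(d₁) − D·e^(−rT)·N(d₂)
   = 325.4289·0.899036 − 188.7008·0.830988·0.659111 = 189.218323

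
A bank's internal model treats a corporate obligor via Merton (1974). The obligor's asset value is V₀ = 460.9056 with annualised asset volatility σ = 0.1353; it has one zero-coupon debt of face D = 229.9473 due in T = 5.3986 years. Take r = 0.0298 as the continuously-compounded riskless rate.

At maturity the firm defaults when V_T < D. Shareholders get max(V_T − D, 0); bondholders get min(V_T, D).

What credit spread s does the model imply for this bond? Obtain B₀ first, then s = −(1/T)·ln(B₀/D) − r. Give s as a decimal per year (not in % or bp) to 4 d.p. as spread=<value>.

spread=0.0001

d₁ = [ln(V₀/D) + (r + σ²/2)T] / (σ√T)
   = [ln(460.9056/229.9473) + (0.0298 + 0.5·0.1353²)·5.3986] / (0.1353·√5.3986)
   = [0.695343 + 0.210292] / 0.314368 = 2.880811
d₂ = d₁ − σ√T = 2.880811 − 0.314368 = 2.566443
N(d₁) = 0.998017,  N(d₂) = 0.994863,  e^(−rT) = 0.851396
E₀ = V₀·N(d₁) − D·e^(−rT)·N(d₂)
   = 460.9056·0.998017 − 229.9473·0.851396·0.994863 = 265.221135
B₀ = V₀ − E₀ = 460.9056 − 265.221135 = 195.684465
spread = −(1/T)·ln(B₀/D) − r = −(1/5.3986)·ln(195.684465/229.9473) − 0.0298 = 0.00008676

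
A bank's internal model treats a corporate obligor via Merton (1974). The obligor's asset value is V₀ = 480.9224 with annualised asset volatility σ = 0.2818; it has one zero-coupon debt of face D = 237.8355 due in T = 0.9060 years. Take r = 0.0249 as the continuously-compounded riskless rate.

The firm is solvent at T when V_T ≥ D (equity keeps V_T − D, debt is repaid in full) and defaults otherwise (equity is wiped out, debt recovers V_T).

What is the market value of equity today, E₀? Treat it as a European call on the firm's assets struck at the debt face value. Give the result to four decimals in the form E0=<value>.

E0=248.4838

d₁ = [ln(V₀/D) + (r + σ²/2)T] / (σ√T)
   = [ln(480.9224/237.8355) + (0.0249 + 0.5·0.2818²)·0.9060] / (0.2818·√0.9060)
   = [0.704127 + 0.058533] / 0.268229 = 2.843319
d₂ = d₁ − σ√T = 2.843319 − 0.268229 = 2.575090
N(d₁) = 0.997768,  N(d₂) = 0.994989,  e^(−rT) = 0.977693
E₀ = V₀·N(d₁) − D·e^(−rT)·N(d₂)
   = 480.9224·0.997768 − 237.8355·0.977693·0.994989 = 248.483824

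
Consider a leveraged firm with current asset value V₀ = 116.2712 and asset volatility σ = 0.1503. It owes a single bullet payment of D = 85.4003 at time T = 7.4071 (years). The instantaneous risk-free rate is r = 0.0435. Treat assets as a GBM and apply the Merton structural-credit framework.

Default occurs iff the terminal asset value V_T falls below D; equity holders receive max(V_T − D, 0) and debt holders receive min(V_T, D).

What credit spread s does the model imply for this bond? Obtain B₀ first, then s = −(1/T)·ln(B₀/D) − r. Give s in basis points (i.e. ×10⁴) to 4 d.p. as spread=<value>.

spread=19.9866

d₁ = [ln(V₀/D) + (r + σ²/2)T] / (σ√T)
   = [ln(116.2712/85.4003) + (0.0435 + 0.5·0.1503²)·7.4071] / (0.1503·√7.4071)
   = [0.308576 + 0.405872] / 0.409056 = 1.746577
d₂ = d₁ − σ√T = 1.746577 − 0.409056 = 1.337520
N(d₁) = 0.959645,  N(d₂) = 0.909474,  e^(−rT) = 0.724547
E₀ = V₀·N(d₁) − D·e^(−rT)·N(d₂)
   = 116.2712·0.959645 − 85.4003·0.724547·0.909474 = 55.303970
B₀ = V₀ − E₀ = 116.2712 − 55.303970 = 60.967230
spread = −(1/T)·ln(B₀/D) − r = −(1/7.4071)·ln(60.967230/85.4003) − 0.0435 = 0.00199866
in basis points: 0.00199866 × 10⁴ = 19.9866 bp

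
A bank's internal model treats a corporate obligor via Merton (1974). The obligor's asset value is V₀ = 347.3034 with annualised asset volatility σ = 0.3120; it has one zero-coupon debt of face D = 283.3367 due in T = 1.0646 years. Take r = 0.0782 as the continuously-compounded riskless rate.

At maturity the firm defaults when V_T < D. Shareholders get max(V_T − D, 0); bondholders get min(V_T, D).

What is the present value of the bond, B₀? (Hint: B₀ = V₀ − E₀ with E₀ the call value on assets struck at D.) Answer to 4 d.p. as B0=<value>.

d₁ = [ln(V₀/D) + (r + σ²/2)T] / (σ√T)
   = [ln(347.3034/283.3367) + (0.0782 + 0.5·0.3120²)·1.0646] / (0.3120·√1.0646)
   = [0.203563 + 0.135068] / 0.321920 = 1.051910
d₂ = d₁ − σ√T = 1.051910 − 0.321920 = 0.729990
N(d₁) = 0.853580,  N(d₂) = 0.767302,  e^(−rT) = 0.920120
E₀ = V₀·N(d₁) − D·e^(−rT)·N(d₂)
   = 347.3034·0.853580 − 283.3367·0.920120·0.767302 = 96.412708
B₀ = V₀ − E₀ = 347.3034 − 96.412708 = 250.890692

B0=250.8907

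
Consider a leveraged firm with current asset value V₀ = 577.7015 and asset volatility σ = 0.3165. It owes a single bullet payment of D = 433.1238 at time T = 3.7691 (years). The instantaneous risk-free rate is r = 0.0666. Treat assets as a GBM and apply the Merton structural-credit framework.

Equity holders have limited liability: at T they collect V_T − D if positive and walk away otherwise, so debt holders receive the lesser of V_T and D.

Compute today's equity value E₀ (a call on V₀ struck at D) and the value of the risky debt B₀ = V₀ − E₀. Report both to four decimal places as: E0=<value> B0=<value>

E0=268.3076 B0=309.3939

d₁ = [ln(V₀/D) + (r + σ²/2)T] / (σ√T)
   = [ln(577.7015/433.1238) + (0.0666 + 0.5·0.3165²)·3.7691] / (0.3165·√3.7691)
   = [0.288034 + 0.439802] / 0.614458 = 1.184515
d₂ = d₁ − σ√T = 1.184515 − 0.614458 = 0.570057
N(d₁) = 0.881895,  N(d₂) = 0.715680,  e^(−rT) = 0.778005
E₀ = V₀·N(d₁) − D·e^(−rT)·N(d₂)
   = 577.7015·0.881895 − 433.1238·0.778005·0.715680 = 268.307640
B₀ = V₀ − E₀ = 577.7015 − 268.307640 = 309.393860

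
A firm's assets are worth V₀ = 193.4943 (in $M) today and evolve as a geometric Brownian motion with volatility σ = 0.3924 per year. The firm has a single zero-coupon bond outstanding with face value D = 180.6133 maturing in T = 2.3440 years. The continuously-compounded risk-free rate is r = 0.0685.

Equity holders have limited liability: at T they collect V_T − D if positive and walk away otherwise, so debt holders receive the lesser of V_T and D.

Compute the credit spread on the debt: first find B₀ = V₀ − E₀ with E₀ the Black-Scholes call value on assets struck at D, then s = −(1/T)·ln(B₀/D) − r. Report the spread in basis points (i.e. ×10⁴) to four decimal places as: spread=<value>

spread=724.2974

d₁ = [ln(V₀/D) + (r + σ²/2)T] / (σ√T)
   = [ln(193.4943/180.6133) + (0.0685 + 0.5·0.3924²)·2.3440] / (0.3924·√2.3440)
   = [0.068890 + 0.341026] / 0.600769 = 0.682318
d₂ = d₁ − σ√T = 0.682318 − 0.600769 = 0.081548
N(d₁) = 0.752481,  N(d₂) = 0.532497,  e^(−rT) = 0.851663
E₀ = V₀·N(d₁) − D·e^(−rT)·N(d₂)
   = 193.4943·0.752481 − 180.6133·0.851663·0.532497 = 63.691164
B₀ = V₀ − E₀ = 193.4943 − 63.691164 = 129.803136
spread = −(1/T)·ln(B₀/D) − r = −(1/2.3440)·ln(129.803136/180.6133) − 0.0685 = 0.07242974
in basis points: 0.07242974 × 10⁴ = 724.2974 bp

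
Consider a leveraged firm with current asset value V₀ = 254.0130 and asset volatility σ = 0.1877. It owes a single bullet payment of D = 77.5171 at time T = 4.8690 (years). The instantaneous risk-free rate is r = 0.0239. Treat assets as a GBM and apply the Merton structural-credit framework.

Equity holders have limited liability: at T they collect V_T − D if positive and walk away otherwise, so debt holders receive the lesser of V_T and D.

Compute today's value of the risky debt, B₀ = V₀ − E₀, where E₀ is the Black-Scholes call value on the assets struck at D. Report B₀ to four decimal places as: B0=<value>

d₁ = [ln(V₀/D) + (r + σ²/2)T] / (σ√T)
   = [ln(254.0130/77.5171) + (0.0239 + 0.5·0.1877²)·4.8690] / (0.1877·√4.8690)
   = [1.186887 + 0.202140] / 0.414175 = 3.353717
d₂ = d₁ − σ√T = 3.353717 − 0.414175 = 2.939542
N(d₁) = 0.999601,  N(d₂) = 0.998357,  e^(−rT) = 0.890147
E₀ = V₀·N(d₁) − D·e^(−rT)·N(d₂)
   = 254.0130·0.999601 − 77.5171·0.890147·0.998357 = 185.023552
B₀ = V₀ − E₀ = 254.0130 − 185.023552 = 68.989448

B0=68.9894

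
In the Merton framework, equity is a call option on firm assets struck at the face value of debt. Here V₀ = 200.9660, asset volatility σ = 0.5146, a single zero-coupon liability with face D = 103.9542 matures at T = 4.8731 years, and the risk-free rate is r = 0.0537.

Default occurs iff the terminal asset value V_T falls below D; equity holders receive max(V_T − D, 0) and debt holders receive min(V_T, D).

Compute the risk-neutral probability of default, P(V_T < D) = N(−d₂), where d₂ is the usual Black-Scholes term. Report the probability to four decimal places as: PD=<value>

PD=0.4041

d₁ = [ln(V₀/D) + (r + σ²/2)T] / (σ√T)
   = [ln(200.9660/103.9542) + (0.0537 + 0.5·0.5146²)·4.8731] / (0.5146·√4.8731)
   = [0.659185 + 0.906916] / 1.135985 = 1.378629
d₂ = d₁ − σ√T = 1.378629 − 1.135985 = 0.242644
risk-neutral PD = N(−d₂) = N(-0.242644) = 0.404140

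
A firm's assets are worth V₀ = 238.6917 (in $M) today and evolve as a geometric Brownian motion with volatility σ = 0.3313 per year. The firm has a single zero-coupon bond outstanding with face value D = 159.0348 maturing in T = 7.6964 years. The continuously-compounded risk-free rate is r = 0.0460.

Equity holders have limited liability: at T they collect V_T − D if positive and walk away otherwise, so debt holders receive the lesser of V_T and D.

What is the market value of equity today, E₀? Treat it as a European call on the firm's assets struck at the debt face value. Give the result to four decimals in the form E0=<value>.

d₁ = [ln(V₀/D) + (r + σ²/2)T] / (σ√T)
   = [ln(238.6917/159.0348) + (0.0460 + 0.5·0.3313²)·7.6964] / (0.3313·√7.6964)
   = [0.406050 + 0.776412] / 0.919105 = 1.286535
d₂ = d₁ − σ√T = 1.286535 − 0.919105 = 0.367430
N(d₁) = 0.900872,  N(d₂) = 0.643351,  e^(−rT) = 0.701851
E₀ = V₀·N(d₁) − D·e^(−rT)·N(d₂)
   = 238.6917·0.900872 − 159.0348·0.701851·0.643351 = 143.220642

E0=143.2206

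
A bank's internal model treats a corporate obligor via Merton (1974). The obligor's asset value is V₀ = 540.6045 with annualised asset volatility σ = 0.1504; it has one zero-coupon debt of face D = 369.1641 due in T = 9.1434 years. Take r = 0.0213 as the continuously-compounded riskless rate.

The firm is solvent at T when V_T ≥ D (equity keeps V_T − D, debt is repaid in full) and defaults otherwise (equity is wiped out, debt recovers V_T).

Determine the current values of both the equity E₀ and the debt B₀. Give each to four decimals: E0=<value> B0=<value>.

d₁ = [ln(V₀/D) + (r + σ²/2)T] / (σ√T)
   = [ln(540.6045/369.1641) + (0.0213 + 0.5·0.1504²)·9.1434] / (0.1504·√9.1434)
   = [0.381447 + 0.298167] / 0.454780 = 1.494378
d₂ = d₁ − σ√T = 1.494378 − 0.454780 = 1.039598
N(d₁) = 0.932462,  N(d₂) = 0.850737,  e^(−rT) = 0.823037
E₀ = V₀·N(d₁) − D·e^(−rT)·N(d₂)
   = 540.6045·0.932462 − 369.1641·0.823037·0.850737 = 245.608850
B₀ = V₀ − E₀ = 540.6045 − 245.608850 = 294.995650

E0=245.6089 B0=294.9956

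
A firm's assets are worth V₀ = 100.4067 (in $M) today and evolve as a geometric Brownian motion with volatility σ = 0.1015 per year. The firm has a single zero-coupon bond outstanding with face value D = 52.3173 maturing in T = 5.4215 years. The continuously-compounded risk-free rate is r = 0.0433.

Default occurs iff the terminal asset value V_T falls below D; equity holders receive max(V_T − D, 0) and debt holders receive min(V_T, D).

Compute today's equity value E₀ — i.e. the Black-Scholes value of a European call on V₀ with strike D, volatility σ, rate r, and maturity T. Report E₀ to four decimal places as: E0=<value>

E0=59.0362

d₁ = [ln(V₀/D) + (r + σ²/2)T] / (σ√T)
   = [ln(100.4067/52.3173) + (0.0433 + 0.5·0.1015²)·5.4215] / (0.1015·√5.4215)
   = [0.651902 + 0.262678] / 0.236334 = 3.869864
d₂ = d₁ − σ√T = 3.869864 − 0.236334 = 3.633531
N(d₁) = 0.999946,  N(d₂) = 0.999860,  e^(−rT) = 0.790768
E₀ = V₀·N(d₁) − D·e^(−rT)·N(d₂)
   = 100.4067·0.999946 − 52.3173·0.790768·0.999860 = 59.036182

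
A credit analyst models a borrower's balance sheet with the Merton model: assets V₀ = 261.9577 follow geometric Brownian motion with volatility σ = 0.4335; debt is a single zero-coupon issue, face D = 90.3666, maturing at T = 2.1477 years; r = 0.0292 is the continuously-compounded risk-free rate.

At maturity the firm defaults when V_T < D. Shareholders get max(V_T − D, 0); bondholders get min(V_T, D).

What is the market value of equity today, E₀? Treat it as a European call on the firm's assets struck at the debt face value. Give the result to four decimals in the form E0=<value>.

E0=178.4733

d₁ = [ln(V₀/D) + (r + σ²/2)T] / (σ√T)
   = [ln(261.9577/90.3666) + (0.0292 + 0.5·0.4335²)·2.1477] / (0.4335·√2.1477)
   = [1.064308 + 0.264513] / 0.635296 = 2.091658
d₂ = d₁ − σ√T = 2.091658 − 0.635296 = 1.456363
N(d₁) = 0.981765,  N(d₂) = 0.927354,  e^(−rT) = 0.939213
E₀ = V₀·N(d₁) − D·e^(−rT)·N(d₂)
   = 261.9577·0.981765 − 90.3666·0.939213·0.927354 = 178.473259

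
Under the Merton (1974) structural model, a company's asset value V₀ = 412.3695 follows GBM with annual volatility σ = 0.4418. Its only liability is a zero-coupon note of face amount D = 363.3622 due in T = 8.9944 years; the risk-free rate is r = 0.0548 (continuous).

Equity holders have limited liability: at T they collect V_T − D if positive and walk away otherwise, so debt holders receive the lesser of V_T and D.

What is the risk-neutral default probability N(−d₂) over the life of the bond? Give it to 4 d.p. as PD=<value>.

d₁ = [ln(V₀/D) + (r + σ²/2)T] / (σ√T)
   = [ln(412.3695/363.3622) + (0.0548 + 0.5·0.4418²)·8.9944] / (0.4418·√8.9944)
   = [0.126520 + 1.370689] / 1.324988 = 1.129980
d₂ = d₁ − σ√T = 1.129980 − 1.324988 = -0.195008
risk-neutral PD = N(−d₂) = N(0.195008) = 0.577307

PD=0.5773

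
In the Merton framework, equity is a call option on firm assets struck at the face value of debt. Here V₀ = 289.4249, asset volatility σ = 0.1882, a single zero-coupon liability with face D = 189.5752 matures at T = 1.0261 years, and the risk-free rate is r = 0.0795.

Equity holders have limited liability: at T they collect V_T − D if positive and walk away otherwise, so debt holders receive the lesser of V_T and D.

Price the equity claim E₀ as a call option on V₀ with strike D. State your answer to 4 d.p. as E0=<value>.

E0=114.7541

d₁ = [ln(V₀/D) + (r + σ²/2)T] / (σ√T)
   = [ln(289.4249/189.5752) + (0.0795 + 0.5·0.1882²)·1.0261] / (0.1882·√1.0261)
   = [0.423110 + 0.099747] / 0.190640 = 2.742637
d₂ = d₁ − σ√T = 2.742637 − 0.190640 = 2.551997
N(d₁) = 0.996953,  N(d₂) = 0.994645,  e^(−rT) = 0.921664
E₀ = V₀·N(d₁) − D·e^(−rT)·N(d₂)
   = 289.4249·0.996953 − 189.5752·0.921664·0.994645 = 114.754055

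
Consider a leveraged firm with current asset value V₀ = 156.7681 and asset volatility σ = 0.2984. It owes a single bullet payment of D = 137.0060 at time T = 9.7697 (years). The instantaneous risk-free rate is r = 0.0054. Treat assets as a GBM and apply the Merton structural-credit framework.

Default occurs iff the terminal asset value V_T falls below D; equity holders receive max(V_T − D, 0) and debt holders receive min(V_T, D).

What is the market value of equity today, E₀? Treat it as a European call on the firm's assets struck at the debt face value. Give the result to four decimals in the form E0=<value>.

d₁ = [ln(V₀/D) + (r + σ²/2)T] / (σ√T)
   = [ln(156.7681/137.0060) + (0.0054 + 0.5·0.2984²)·9.7697] / (0.2984·√9.7697)
   = [0.134743 + 0.487716] / 0.932695 = 0.667377
d₂ = d₁ − σ√T = 0.667377 − 0.932695 = -0.265318
N(d₁) = 0.747734,  N(d₂) = 0.395382,  e^(−rT) = 0.948611
E₀ = V₀·N(d₁) − D·e^(−rT)·N(d₂)
   = 156.7681·0.747734 − 137.0060·0.948611·0.395382 = 65.834850

E0=65.8348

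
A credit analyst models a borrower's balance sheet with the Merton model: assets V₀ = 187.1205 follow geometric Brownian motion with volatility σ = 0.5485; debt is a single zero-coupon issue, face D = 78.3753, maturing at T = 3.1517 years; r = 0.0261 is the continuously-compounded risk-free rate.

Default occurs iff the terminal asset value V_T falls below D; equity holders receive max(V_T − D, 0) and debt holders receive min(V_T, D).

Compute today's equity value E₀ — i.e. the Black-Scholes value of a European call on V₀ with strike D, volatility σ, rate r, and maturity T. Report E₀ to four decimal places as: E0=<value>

d₁ = [ln(V₀/D) + (r + σ²/2)T] / (σ√T)
   = [ln(187.1205/78.3753) + (0.0261 + 0.5·0.5485²)·3.1517] / (0.5485·√3.1517)
   = [0.870244 + 0.556357] / 0.973754 = 1.465054
d₂ = d₁ − σ√T = 1.465054 − 0.973754 = 0.491300
N(d₁) = 0.928547,  N(d₂) = 0.688393,  e^(−rT) = 0.921033
E₀ = V₀·N(d₁) − D·e^(−rT)·N(d₂)
   = 187.1205·0.928547 − 78.3753·0.921033·0.688393 = 124.057658

E0=124.0577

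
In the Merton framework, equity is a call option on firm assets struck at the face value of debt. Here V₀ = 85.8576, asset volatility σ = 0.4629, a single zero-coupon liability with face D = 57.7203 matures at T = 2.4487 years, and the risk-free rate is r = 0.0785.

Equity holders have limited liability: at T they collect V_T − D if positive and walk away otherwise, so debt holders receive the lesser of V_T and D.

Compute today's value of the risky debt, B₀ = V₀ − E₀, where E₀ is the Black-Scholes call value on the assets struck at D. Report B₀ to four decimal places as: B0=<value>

B0=42.3969

d₁ = [ln(V₀/D) + (r + σ²/2)T] / (σ√T)
   = [ln(85.8576/57.7203) + (0.0785 + 0.5·0.4629²)·2.4487] / (0.4629·√2.4487)
   = [0.397081 + 0.454572] / 0.724361 = 1.175731
d₂ = d₁ − σ√T = 1.175731 − 0.724361 = 0.451370
N(d₁) = 0.880149,  N(d₂) = 0.674139,  e^(−rT) = 0.825123
E₀ = V₀·N(d₁) − D·e^(−rT)·N(d₂)
   = 85.8576·0.880149 − 57.7203·0.825123·0.674139 = 43.460710
B₀ = V₀ − E₀ = 85.8576 − 43.460710 = 42.396890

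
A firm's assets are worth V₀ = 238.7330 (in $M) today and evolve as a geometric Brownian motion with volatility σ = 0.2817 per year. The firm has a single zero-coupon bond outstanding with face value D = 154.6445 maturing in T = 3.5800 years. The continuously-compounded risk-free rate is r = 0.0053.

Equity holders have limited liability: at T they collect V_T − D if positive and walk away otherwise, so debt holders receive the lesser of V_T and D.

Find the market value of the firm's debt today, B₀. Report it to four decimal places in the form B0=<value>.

B0=140.8225

d₁ = [ln(V₀/D) + (r + σ²/2)T] / (σ√T)
   = [ln(238.7330/154.6445) + (0.0053 + 0.5·0.2817²)·3.5800] / (0.2817·√3.5800)
   = [0.434217 + 0.161019] / 0.533001 = 1.116763
d₂ = d₁ − σ√T = 1.116763 − 0.533001 = 0.583761
N(d₁) = 0.867952,  N(d₂) = 0.720310,  e^(−rT) = 0.981205
E₀ = V₀·N(d₁) − D·e^(−rT)·N(d₂)
   = 238.7330·0.867952 − 154.6445·0.981205·0.720310 = 97.910525
B₀ = V₀ − E₀ = 238.7330 − 97.910525 = 140.822475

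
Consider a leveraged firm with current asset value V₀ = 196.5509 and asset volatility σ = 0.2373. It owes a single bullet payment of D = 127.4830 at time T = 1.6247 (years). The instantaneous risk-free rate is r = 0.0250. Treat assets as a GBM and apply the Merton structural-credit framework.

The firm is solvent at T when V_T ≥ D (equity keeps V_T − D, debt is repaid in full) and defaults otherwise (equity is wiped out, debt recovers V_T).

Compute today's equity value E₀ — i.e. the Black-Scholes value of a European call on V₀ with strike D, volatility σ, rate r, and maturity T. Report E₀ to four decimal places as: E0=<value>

E0=75.3143

d₁ = [ln(V₀/D) + (r + σ²/2)T] / (σ√T)
   = [ln(196.5509/127.4830) + (0.0250 + 0.5·0.2373²)·1.6247] / (0.2373·√1.6247)
   = [0.432938 + 0.086362] / 0.302471 = 1.716858
d₂ = d₁ − σ√T = 1.716858 − 0.302471 = 1.414386
N(d₁) = 0.956997,  N(d₂) = 0.921376,  e^(−rT) = 0.960196
E₀ = V₀·N(d₁) − D·e^(−rT)·N(d₂)
   = 196.5509·0.956997 − 127.4830·0.960196·0.921376 = 75.314287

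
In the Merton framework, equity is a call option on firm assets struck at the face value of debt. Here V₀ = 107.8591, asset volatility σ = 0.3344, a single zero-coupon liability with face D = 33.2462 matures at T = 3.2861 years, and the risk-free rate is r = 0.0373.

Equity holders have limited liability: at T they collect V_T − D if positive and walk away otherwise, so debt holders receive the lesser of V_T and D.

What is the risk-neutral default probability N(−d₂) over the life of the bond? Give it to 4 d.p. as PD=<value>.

PD=0.0328

d₁ = [ln(V₀/D) + (r + σ²/2)T] / (σ√T)
   = [ln(107.8591/33.2462) + (0.0373 + 0.5·0.3344²)·3.2861] / (0.3344·√3.2861)
   = [1.176885 + 0.306303] / 0.606187 = 2.446750
d₂ = d₁ − σ√T = 2.446750 − 0.606187 = 1.840563
risk-neutral PD = N(−d₂) = N(-1.840563) = 0.032843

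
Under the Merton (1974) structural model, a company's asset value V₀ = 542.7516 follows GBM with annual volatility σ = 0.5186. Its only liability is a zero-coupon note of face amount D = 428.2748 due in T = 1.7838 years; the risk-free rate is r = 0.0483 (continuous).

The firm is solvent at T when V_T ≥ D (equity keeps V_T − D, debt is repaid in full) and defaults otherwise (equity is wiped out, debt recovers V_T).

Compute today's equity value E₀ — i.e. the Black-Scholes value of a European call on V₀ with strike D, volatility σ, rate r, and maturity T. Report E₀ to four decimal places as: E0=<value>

E0=214.5180

d₁ = [ln(V₀/D) + (r + σ²/2)T] / (σ√T)
   = [ln(542.7516/428.2748) + (0.0483 + 0.5·0.5186²)·1.7838] / (0.5186·√1.7838)
   = [0.236887 + 0.326030] / 0.692637 = 0.812716
d₂ = d₁ − σ√T = 0.812716 − 0.692637 = 0.120079
N(d₁) = 0.791810,  N(d₂) = 0.547790,  e^(−rT) = 0.917450
E₀ = V₀·N(d₁) − D·e^(−rT)·N(d₂)
   = 542.7516·0.791810 − 428.2748·0.917450·0.547790 = 214.518022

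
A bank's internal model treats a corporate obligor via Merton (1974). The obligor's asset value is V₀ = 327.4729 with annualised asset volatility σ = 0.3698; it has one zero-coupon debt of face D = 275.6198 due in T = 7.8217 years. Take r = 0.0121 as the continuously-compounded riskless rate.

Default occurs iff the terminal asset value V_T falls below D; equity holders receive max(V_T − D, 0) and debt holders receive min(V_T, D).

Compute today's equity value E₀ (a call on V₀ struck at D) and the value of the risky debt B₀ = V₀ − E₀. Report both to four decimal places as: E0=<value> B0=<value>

d₁ = [ln(V₀/D) + (r + σ²/2)T] / (σ√T)
   = [ln(327.4729/275.6198) + (0.0121 + 0.5·0.3698²)·7.8217] / (0.3698·√7.8217)
   = [0.172383 + 0.629459] / 1.034231 = 0.775303
d₂ = d₁ − σ√T = 0.775303 − 1.034231 = -0.258928
N(d₁) = 0.780920,  N(d₂) = 0.397845,  e^(−rT) = 0.909698
E₀ = V₀·N(d₁) − D·e^(−rT)·N(d₂)
   = 327.4729·0.780920 − 275.6198·0.909698·0.397845 = 155.977927
B₀ = V₀ − E₀ = 327.4729 − 155.977927 = 171.494973

E0=155.9779 B0=171.4950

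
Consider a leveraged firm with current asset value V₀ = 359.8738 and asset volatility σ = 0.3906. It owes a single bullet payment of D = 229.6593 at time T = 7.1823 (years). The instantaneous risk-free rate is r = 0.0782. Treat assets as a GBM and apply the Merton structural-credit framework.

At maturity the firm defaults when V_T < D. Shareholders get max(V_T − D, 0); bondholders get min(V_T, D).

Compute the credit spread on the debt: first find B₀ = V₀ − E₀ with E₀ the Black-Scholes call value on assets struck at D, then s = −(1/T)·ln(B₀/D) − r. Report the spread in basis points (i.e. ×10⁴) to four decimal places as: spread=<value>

spread=212.6668

d₁ = [ln(V₀/D) + (r + σ²/2)T] / (σ√T)
   = [ln(359.8738/229.6593) + (0.0782 + 0.5·0.3906²)·7.1823] / (0.3906·√7.1823)
   = [0.449157 + 1.109552] / 1.046801 = 1.489021
d₂ = d₁ − σ√T = 1.489021 − 1.046801 = 0.442220
N(d₁) = 0.931759,  N(d₂) = 0.670835,  e^(−rT) = 0.570264
E₀ = V₀·N(d₁) − D·e^(−rT)·N(d₂)
   = 359.8738·0.931759 − 229.6593·0.570264·0.670835 = 247.458802
B₀ = V₀ − E₀ = 359.8738 − 247.458802 = 112.414998
spread = −(1/T)·ln(B₀/D) − r = −(1/7.1823)·ln(112.414998/229.6593) − 0.0782 = 0.02126668
in basis points: 0.02126668 × 10⁴ = 212.6668 bp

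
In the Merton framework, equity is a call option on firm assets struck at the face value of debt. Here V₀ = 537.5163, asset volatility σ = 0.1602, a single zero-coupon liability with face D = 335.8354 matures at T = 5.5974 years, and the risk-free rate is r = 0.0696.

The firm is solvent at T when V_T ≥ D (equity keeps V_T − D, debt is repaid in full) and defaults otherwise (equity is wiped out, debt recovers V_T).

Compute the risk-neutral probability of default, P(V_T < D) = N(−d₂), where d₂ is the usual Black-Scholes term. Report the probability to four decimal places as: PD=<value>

PD=0.0188

d₁ = [ln(V₀/D) + (r + σ²/2)T] / (σ√T)
   = [ln(537.5163/335.8354) + (0.0696 + 0.5·0.1602²)·5.5974] / (0.1602·√5.5974)
   = [0.470338 + 0.461405] / 0.379014 = 2.458331
d₂ = d₁ − σ√T = 2.458331 − 0.379014 = 2.079317
risk-neutral PD = N(−d₂) = N(-2.079317) = 0.018794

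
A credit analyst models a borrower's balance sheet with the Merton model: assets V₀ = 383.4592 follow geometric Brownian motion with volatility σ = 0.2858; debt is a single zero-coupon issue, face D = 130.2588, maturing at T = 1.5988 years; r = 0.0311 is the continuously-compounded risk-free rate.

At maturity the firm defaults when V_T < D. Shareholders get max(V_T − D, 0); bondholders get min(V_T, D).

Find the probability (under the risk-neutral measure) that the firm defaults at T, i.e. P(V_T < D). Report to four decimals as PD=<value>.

PD=0.0016

d₁ = [ln(V₀/D) + (r + σ²/2)T] / (σ√T)
   = [ln(383.4592/130.2588) + (0.0311 + 0.5·0.2858²)·1.5988] / (0.2858·√1.5988)
   = [1.079710 + 0.115019] / 0.361376 = 3.306055
d₂ = d₁ − σ√T = 3.306055 − 0.361376 = 2.944679
risk-neutral PD = N(−d₂) = N(-2.944679) = 0.001616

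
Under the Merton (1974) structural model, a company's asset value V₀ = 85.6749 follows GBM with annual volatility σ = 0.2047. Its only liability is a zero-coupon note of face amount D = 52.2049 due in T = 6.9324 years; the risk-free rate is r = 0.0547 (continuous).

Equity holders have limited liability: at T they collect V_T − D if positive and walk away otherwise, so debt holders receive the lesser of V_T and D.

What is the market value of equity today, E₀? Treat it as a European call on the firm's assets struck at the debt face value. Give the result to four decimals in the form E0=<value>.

E0=50.5849

d₁ = [ln(V₀/D) + (r + σ²/2)T] / (σ√T)
   = [ln(85.6749/52.2049) + (0.0547 + 0.5·0.2047²)·6.9324] / (0.2047·√6.9324)
   = [0.495384 + 0.524443] / 0.538964 = 1.892199
d₂ = d₁ − σ√T = 1.892199 − 0.538964 = 1.353235
N(d₁) = 0.970768,  N(d₂) = 0.912010,  e^(−rT) = 0.684407
E₀ = V₀·N(d₁) − D·e^(−rT)·N(d₂)
   = 85.6749·0.970768 − 52.2049·0.684407·0.912010 = 50.584864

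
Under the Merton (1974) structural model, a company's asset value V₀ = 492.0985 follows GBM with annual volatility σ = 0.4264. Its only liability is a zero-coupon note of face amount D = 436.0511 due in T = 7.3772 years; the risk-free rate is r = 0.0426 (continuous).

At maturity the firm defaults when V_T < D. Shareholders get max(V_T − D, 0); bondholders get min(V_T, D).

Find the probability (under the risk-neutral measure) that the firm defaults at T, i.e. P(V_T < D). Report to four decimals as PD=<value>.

d₁ = [ln(V₀/D) + (r + σ²/2)T] / (σ√T)
   = [ln(492.0985/436.0511) + (0.0426 + 0.5·0.4264²)·7.3772] / (0.4264·√7.3772)
   = [0.120919 + 0.984919] / 1.158145 = 0.954836
d₂ = d₁ − σ√T = 0.954836 − 1.158145 = -0.203309
risk-neutral PD = N(−d₂) = N(0.203309) = 0.580553

PD=0.5806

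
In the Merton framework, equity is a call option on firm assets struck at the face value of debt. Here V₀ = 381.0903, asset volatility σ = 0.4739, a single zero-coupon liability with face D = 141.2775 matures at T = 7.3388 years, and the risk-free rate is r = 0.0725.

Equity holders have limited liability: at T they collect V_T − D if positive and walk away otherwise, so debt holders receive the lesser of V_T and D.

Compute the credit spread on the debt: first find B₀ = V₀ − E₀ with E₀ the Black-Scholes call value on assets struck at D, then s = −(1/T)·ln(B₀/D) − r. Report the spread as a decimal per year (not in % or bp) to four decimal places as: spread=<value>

spread=0.0202

d₁ = [ln(V₀/D) + (r + σ²/2)T] / (σ√T)
   = [ln(381.0903/141.2775) + (0.0725 + 0.5·0.4739²)·7.3388] / (0.4739·√7.3388)
   = [0.992310 + 1.356141] / 1.283806 = 1.829289
d₂ = d₁ − σ√T = 1.829289 − 1.283806 = 0.545484
N(d₁) = 0.966322,  N(d₂) = 0.707290,  e^(−rT) = 0.587392
E₀ = V₀·N(d₁) − D·e^(−rT)·N(d₂)
   = 381.0903·0.966322 − 141.2775·0.587392·0.707290 = 309.561275
B₀ = V₀ − E₀ = 381.0903 − 309.561275 = 71.529025
spread = −(1/T)·ln(B₀/D) − r = −(1/7.3388)·ln(71.529025/141.2775) − 0.0725 = 0.02024305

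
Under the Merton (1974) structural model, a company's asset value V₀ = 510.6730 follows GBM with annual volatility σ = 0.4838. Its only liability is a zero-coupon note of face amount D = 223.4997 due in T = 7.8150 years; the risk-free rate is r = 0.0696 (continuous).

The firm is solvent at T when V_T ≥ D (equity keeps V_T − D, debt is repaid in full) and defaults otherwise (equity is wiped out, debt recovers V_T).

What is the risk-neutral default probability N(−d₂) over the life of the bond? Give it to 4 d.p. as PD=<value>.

d₁ = [ln(V₀/D) + (r + σ²/2)T] / (σ√T)
   = [ln(510.6730/223.4997) + (0.0696 + 0.5·0.4838²)·7.8150] / (0.4838·√7.8150)
   = [0.826319 + 1.458523] / 1.352478 = 1.689374
d₂ = d₁ − σ√T = 1.689374 − 1.352478 = 0.336896
risk-neutral PD = N(−d₂) = N(-0.336896) = 0.368098

PD=0.3681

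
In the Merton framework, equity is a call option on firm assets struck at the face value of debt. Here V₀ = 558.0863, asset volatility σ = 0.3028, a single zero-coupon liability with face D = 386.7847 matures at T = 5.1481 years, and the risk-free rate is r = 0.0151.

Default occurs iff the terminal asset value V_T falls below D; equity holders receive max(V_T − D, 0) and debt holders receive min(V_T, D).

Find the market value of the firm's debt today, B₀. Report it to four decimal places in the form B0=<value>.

B0=311.4284

d₁ = [ln(V₀/D) + (r + σ²/2)T] / (σ√T)
   = [ln(558.0863/386.7847) + (0.0151 + 0.5·0.3028²)·5.1481] / (0.3028·√5.1481)
   = [0.366645 + 0.313745] / 0.687036 = 0.990328
d₂ = d₁ − σ√T = 0.990328 − 0.687036 = 0.303292
N(d₁) = 0.838993,  N(d₂) = 0.619166,  e^(−rT) = 0.925208
E₀ = V₀·N(d₁) − D·e^(−rT)·N(d₂)
   = 558.0863·0.838993 − 386.7847·0.925208·0.619166 = 246.657861
B₀ = V₀ − E₀ = 558.0863 − 246.657861 = 311.428439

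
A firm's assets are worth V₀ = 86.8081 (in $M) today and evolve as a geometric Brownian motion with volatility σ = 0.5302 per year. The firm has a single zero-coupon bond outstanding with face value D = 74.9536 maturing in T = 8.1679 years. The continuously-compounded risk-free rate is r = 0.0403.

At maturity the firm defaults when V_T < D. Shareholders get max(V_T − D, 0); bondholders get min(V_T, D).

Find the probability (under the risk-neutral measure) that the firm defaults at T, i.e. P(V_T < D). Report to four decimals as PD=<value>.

d₁ = [ln(V₀/D) + (r + σ²/2)T] / (σ√T)
   = [ln(86.8081/74.9536) + (0.0403 + 0.5·0.5302²)·8.1679] / (0.5302·√8.1679)
   = [0.146831 + 1.477214] / 1.515287 = 1.071773
d₂ = d₁ − σ√T = 1.071773 − 1.515287 = -0.443514
risk-neutral PD = N(−d₂) = N(0.443514) = 0.671303

PD=0.6713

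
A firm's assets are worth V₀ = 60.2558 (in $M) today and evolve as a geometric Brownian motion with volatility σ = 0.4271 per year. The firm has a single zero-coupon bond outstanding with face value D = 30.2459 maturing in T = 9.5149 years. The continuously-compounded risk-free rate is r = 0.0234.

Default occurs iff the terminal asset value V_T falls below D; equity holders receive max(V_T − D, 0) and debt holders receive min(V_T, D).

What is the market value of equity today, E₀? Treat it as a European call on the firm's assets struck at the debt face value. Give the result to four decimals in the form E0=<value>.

d₁ = [ln(V₀/D) + (r + σ²/2)T] / (σ√T)
   = [ln(60.2558/30.2459) + (0.0234 + 0.5·0.4271²)·9.5149] / (0.4271·√9.5149)
   = [0.689238 + 1.090476] / 1.317443 = 1.350886
d₂ = d₁ − σ√T = 1.350886 − 1.317443 = 0.033443
N(d₁) = 0.911634,  N(d₂) = 0.513339,  e^(−rT) = 0.800396
E₀ = V₀·N(d₁) − D·e^(−rT)·N(d₂)
   = 60.2558·0.911634 − 30.2459·0.800396·0.513339 = 42.503956

E0=42.5040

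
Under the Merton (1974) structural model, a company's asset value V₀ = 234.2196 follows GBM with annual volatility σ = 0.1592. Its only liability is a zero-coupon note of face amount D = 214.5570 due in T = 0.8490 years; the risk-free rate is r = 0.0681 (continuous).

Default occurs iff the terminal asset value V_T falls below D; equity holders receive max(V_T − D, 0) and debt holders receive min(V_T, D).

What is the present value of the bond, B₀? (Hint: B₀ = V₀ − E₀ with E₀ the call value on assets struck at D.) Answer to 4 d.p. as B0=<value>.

B0=199.8054

d₁ = [ln(V₀/D) + (r + σ²/2)T] / (σ√T)
   = [ln(234.2196/214.5570) + (0.0681 + 0.5·0.1592²)·0.8490] / (0.1592·√0.8490)
   = [0.087684 + 0.068576] / 0.146689 = 1.065244
d₂ = d₁ − σ√T = 1.065244 − 0.146689 = 0.918556
N(d₁) = 0.856617,  N(d₂) = 0.820836,  e^(−rT) = 0.943823
E₀ = V₀·N(d₁) − D·e^(−rT)·N(d₂)
   = 234.2196·0.856617 − 214.5570·0.943823·0.820836 = 34.414183
B₀ = V₀ − E₀ = 234.2196 − 34.414183 = 199.805417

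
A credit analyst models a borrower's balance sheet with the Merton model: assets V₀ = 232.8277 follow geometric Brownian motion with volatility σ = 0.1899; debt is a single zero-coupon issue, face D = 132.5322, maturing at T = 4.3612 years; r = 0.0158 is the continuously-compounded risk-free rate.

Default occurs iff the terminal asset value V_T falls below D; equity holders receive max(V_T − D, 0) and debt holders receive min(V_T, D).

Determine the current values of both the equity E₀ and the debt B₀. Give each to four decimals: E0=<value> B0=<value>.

d₁ = [ln(V₀/D) + (r + σ²/2)T] / (σ√T)
   = [ln(232.8277/132.5322) + (0.0158 + 0.5·0.1899²)·4.3612] / (0.1899·√4.3612)
   = [0.563473 + 0.147544] / 0.396577 = 1.792883
d₂ = d₁ − σ√T = 1.792883 − 0.396577 = 1.396305
N(d₁) = 0.963504,  N(d₂) = 0.918689,  e^(−rT) = 0.933414
E₀ = V₀·N(d₁) − D·e^(−rT)·N(d₂)
   = 232.8277·0.963504 − 132.5322·0.933414·0.918689 = 110.681914
B₀ = V₀ − E₀ = 232.8277 − 110.681914 = 122.145786

E0=110.6819 B0=122.1458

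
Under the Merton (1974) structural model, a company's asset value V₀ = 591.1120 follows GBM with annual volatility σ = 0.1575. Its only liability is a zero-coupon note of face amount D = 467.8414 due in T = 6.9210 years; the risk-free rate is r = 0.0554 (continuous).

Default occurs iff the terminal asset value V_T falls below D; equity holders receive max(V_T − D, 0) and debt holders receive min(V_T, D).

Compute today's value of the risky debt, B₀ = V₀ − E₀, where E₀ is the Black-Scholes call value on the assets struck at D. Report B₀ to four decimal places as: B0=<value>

d₁ = [ln(V₀/D) + (r + σ²/2)T] / (σ√T)
   = [ln(591.1120/467.8414) + (0.0554 + 0.5·0.1575²)·6.9210] / (0.1575·√6.9210)
   = [0.233876 + 0.469265] / 0.414348 = 1.696984
d₂ = d₁ − σ√T = 1.696984 − 0.414348 = 1.282636
N(d₁) = 0.955150,  N(d₂) = 0.900190,  e^(−rT) = 0.681524
E₀ = V₀·N(d₁) − D·e^(−rT)·N(d₂)
   = 591.1120·0.955150 − 467.8414·0.681524·0.900190 = 277.579320
B₀ = V₀ − E₀ = 591.1120 − 277.579320 = 313.532680

B0=313.5327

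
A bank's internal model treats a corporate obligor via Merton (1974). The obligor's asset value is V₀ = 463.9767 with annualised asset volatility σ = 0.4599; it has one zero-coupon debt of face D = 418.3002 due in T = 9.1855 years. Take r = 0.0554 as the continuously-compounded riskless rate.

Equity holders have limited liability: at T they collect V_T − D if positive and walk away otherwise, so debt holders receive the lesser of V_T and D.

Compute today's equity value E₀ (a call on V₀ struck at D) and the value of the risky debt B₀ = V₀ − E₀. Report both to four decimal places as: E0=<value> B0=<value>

E0=304.4467 B0=159.5300

d₁ = [ln(V₀/D) + (r + σ²/2)T] / (σ√T)
   = [ln(463.9767/418.3002) + (0.0554 + 0.5·0.4599²)·9.1855] / (0.4599·√9.1855)
   = [0.103635 + 1.480280] / 1.393846 = 1.136363
d₂ = d₁ − σ√T = 1.136363 − 1.393846 = -0.257483
N(d₁) = 0.872098,  N(d₂) = 0.398403,  e^(−rT) = 0.601170
E₀ = V₀·N(d₁) − D·e^(−rT)·N(d₂)
   = 463.9767·0.872098 − 418.3002·0.601170·0.398403 = 304.446711
B₀ = V₀ − E₀ = 463.9767 − 304.446711 = 159.529989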